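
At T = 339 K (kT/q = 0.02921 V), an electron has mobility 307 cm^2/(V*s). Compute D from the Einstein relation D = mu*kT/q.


Step 1: D = mu * (kT/q)
Step 2: D = 307 * 0.02921
Step 3: D = 8.97 cm^2/s

8.97


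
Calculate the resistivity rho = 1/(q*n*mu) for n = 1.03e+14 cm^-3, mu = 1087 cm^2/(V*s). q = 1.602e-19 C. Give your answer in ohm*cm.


Step 1: sigma = q * n * mu = 1.602e-19 * 1.03e+14 * 1087 = 1.79362e-02 S/cm
Step 2: rho = 1 / sigma = 1 / 1.79362e-02 = 55.75 ohm*cm

55.75


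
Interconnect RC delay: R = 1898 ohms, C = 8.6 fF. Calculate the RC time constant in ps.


Step 1: tau = R * C
Step 2: tau = 1898 * 8.6 fF = 1898 * 8.6e-15 F
Step 3: tau = 1.63228e-11 s = 16.3228 ps

16.3228


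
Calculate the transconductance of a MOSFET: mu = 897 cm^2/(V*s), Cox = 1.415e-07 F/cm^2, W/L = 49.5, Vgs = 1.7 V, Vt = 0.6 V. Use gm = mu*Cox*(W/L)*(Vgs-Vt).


Step 1: Vov = Vgs - Vt = 1.7 - 0.6 = 1.1 V
Step 2: gm = mu * Cox * (W/L) * Vov
Step 3: gm = 897 * 1.415e-07 * 49.5 * 1.1 = 6.91e-03 S

6.91e-03


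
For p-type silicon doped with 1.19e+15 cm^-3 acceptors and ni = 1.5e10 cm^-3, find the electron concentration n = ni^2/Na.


Step 1: Majority hole concentration p ≈ Na = 1.19e+15 cm^-3
Step 2: n = ni^2 / Na = (1.5e10)^2 / 1.19e+15
Step 3: n = 1.89e+05 cm^-3

1.89e+05


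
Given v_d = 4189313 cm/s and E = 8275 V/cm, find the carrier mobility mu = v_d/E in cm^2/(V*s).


Step 1: mu = v_d / E
Step 2: mu = 4189313 / 8275
Step 3: mu = 506.26 cm^2/(V*s)

506.26


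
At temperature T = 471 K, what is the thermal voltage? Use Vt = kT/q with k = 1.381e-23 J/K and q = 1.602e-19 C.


Step 1: kT = 1.381e-23 * 471 = 6.50451e-21 J
Step 2: Vt = kT/q = 6.50451e-21 / 1.602e-19
Step 3: Vt = 0.0406 V

0.0406


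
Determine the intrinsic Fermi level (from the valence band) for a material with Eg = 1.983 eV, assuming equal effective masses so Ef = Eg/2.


Step 1: For an intrinsic semiconductor, the Fermi level sits at midgap.
Step 2: Ef = Eg / 2 = 1.983 / 2 = 0.9915 eV

0.9915


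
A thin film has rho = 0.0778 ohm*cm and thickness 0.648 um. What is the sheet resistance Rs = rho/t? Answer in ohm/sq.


Step 1: Convert thickness to cm: t = 0.648 um = 6.4800e-05 cm
Step 2: Rs = rho / t = 0.0778 / 6.4800e-05
Step 3: Rs = 1200.6 ohm/sq

1200.6


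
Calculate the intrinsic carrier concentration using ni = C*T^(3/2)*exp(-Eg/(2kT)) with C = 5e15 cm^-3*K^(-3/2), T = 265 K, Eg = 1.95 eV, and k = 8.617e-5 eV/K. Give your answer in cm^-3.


Step 1: Compute kT = 8.617e-5 * 265 = 0.02283505 eV
Step 2: Exponent = -Eg/(2kT) = -1.95/(2*0.02283505) = -42.69752
Step 3: T^(3/2) = 265^1.5 = 4313.89
Step 4: ni = 5e15 * 4313.89 * exp(-42.69752) = 6.17e+00 cm^-3

6.17e+00


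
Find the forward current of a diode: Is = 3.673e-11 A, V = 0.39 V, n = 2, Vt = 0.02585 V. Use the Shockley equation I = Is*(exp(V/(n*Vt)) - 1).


Step 1: V/(n*Vt) = 0.39/(2*0.02585) = 7.5435
Step 2: exp(7.5435) = 1.8884e+03
Step 3: I = 3.673e-11 * (1.8884e+03 - 1) = 6.93e-08 A

6.93e-08


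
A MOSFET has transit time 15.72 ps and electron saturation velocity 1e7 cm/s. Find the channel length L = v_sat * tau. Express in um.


Step 1: tau in seconds = 15.72 ps * 1e-12 = 1.5720e-11 s
Step 2: L = v_sat * tau = 1e7 * 1.5720e-11 = 1.5720e-04 cm
Step 3: L in um = 1.5720e-04 * 1e4 = 1.572 um

1.572


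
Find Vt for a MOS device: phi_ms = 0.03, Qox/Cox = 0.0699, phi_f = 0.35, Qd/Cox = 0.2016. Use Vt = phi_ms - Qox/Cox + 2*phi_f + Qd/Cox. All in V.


Step 1: Vt = phi_ms - Qox/Cox + 2*phi_f + Qd/Cox
Step 2: Vt = 0.03 - 0.0699 + 2*0.35 + 0.2016
Step 3: Vt = 0.03 - 0.0699 + 0.7 + 0.2016
Step 4: Vt = 0.8617 V

0.8617


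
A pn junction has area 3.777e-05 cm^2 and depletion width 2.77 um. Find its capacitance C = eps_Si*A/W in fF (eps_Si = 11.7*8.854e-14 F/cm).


Step 1: eps_Si = 11.7 * 8.854e-14 = 1.035918e-12 F/cm
Step 2: W in cm = 2.77 * 1e-4 = 2.77e-04 cm
Step 3: C = 1.035918e-12 * 3.777e-05 / 2.77e-04 = 1.412513e-13 F
Step 4: C = 141.25 fF

141.25


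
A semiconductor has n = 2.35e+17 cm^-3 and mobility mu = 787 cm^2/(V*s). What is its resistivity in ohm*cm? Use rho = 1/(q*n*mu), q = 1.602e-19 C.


Step 1: sigma = q * n * mu = 1.602e-19 * 2.35e+17 * 787 = 2.96282e+01 S/cm
Step 2: rho = 1 / sigma = 1 / 2.96282e+01 = 0.03375 ohm*cm

0.03375


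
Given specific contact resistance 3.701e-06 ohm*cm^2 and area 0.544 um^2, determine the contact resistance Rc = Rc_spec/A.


Step 1: Convert area to cm^2: 0.544 um^2 = 5.4400e-09 cm^2
Step 2: Rc = Rc_spec / A = 3.701e-06 / 5.4400e-09
Step 3: Rc = 6.80e+02 ohms

6.80e+02


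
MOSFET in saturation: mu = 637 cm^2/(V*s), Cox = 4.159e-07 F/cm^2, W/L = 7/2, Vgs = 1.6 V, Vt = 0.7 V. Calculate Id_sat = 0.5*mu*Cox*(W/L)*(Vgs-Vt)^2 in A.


Step 1: Overdrive voltage Vov = Vgs - Vt = 1.6 - 0.7 = 0.9 V
Step 2: W/L = 7/2 = 3.5
Step 3: Id = 0.5 * 637 * 4.159e-07 * 3.5 * 0.9^2
Step 4: Id = 3.76e-04 A

3.76e-04


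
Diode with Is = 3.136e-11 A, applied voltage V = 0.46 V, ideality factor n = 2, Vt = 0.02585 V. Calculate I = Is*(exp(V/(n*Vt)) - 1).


Step 1: V/(n*Vt) = 0.46/(2*0.02585) = 8.8975
Step 2: exp(8.8975) = 7.3137e+03
Step 3: I = 3.136e-11 * (7.3137e+03 - 1) = 2.29e-07 A

2.29e-07


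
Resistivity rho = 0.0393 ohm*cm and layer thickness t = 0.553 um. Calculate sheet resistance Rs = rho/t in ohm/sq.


Step 1: Convert thickness to cm: t = 0.553 um = 5.5300e-05 cm
Step 2: Rs = rho / t = 0.0393 / 5.5300e-05
Step 3: Rs = 710.7 ohm/sq

710.7


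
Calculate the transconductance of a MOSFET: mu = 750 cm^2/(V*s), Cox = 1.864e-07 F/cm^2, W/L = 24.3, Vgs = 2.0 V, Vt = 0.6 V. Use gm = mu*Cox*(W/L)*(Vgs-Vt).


Step 1: Vov = Vgs - Vt = 2.0 - 0.6 = 1.4 V
Step 2: gm = mu * Cox * (W/L) * Vov
Step 3: gm = 750 * 1.864e-07 * 24.3 * 1.4 = 4.76e-03 S

4.76e-03


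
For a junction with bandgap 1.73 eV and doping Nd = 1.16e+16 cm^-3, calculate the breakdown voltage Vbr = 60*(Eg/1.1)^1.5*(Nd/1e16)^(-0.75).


Step 1: Eg/1.1 = 1.73/1.1 = 1.572727
Step 2: (Eg/1.1)^1.5 = 1.572727^1.5 = 1.972332
Step 3: (Nd/1e16)^(-0.75) = (1.16)^(-0.75) = 0.894657
Step 4: Vbr = 60 * 1.972332 * 0.894657 = 105.9 V

105.9


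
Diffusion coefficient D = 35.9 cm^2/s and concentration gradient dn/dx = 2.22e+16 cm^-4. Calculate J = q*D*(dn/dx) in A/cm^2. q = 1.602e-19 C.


Step 1: J = q * D * (dn/dx)
Step 2: J = 1.602e-19 * 35.9 * 2.22e+16
Step 3: J = 1.28e-01 A/cm^2

1.28e-01


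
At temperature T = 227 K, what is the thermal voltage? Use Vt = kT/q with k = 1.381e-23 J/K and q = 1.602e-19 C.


Step 1: kT = 1.381e-23 * 227 = 3.13487e-21 J
Step 2: Vt = kT/q = 3.13487e-21 / 1.602e-19
Step 3: Vt = 0.01957 V

0.01957


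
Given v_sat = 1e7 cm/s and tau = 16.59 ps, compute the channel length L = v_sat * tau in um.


Step 1: tau in seconds = 16.59 ps * 1e-12 = 1.6590e-11 s
Step 2: L = v_sat * tau = 1e7 * 1.6590e-11 = 1.6590e-04 cm
Step 3: L in um = 1.6590e-04 * 1e4 = 1.659 um

1.659


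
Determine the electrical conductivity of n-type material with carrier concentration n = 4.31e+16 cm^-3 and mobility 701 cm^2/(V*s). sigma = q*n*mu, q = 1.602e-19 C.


Step 1: sigma = q * n * mu
Step 2: sigma = 1.602e-19 * 4.31e+16 * 701
Step 3: sigma = 4.840e+00 S/cm

4.840e+00


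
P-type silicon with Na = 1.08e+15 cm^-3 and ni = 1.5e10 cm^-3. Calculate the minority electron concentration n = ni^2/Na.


Step 1: Majority hole concentration p ≈ Na = 1.08e+15 cm^-3
Step 2: n = ni^2 / Na = (1.5e10)^2 / 1.08e+15
Step 3: n = 2.08e+05 cm^-3

2.08e+05


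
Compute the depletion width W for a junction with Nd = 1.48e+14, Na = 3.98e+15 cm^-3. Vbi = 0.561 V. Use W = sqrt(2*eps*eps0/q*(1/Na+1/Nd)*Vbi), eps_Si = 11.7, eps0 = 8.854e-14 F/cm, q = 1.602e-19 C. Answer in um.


Step 1: 1/Na + 1/Nd = 1/3.98e+15 + 1/1.48e+14 = 7.00801e-15
Step 2: 2*eps*eps0/q = 2*11.7*8.854e-14/1.602e-19 = 1.293281e+07
Step 3: W^2 = 1.293281e+07 * 7.00801e-15 * 0.561 = 5.08453e-08
Step 4: W = sqrt(5.08453e-08) = 2.255e-04 cm = 2.255 um

2.255


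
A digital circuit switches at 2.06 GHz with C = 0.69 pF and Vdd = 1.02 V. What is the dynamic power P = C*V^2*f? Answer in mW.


Step 1: V^2 = 1.02^2 = 1.0404 V^2
Step 2: P = C*V^2*f = 0.69e-12 F * 1.0404 * 2.06e9 Hz
Step 3: P = 1.47882456e-03 W
Step 4: P = 1.479 mW

1.479


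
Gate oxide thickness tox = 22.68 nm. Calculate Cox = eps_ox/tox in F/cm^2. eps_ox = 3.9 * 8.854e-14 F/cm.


Step 1: eps_ox = 3.9 * 8.854e-14 = 3.45306e-13 F/cm
Step 2: tox in cm = 22.68 nm * 1e-7 = 2.2680e-06 cm
Step 3: Cox = 3.45306e-13 / 2.2680e-06 = 1.52e-07 F/cm^2

1.52e-07


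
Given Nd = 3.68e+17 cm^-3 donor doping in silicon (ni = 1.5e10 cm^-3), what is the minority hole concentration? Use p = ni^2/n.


Step 1: Since Nd >> ni, n ≈ Nd = 3.68e+17 cm^-3
Step 2: p = ni^2 / n = (1.5e10)^2 / 3.68e+17
Step 3: p = 2.25e20 / 3.68e+17 = 6.11e+02 cm^-3

6.11e+02


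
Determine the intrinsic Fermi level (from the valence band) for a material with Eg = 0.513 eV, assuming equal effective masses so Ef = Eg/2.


Step 1: For an intrinsic semiconductor, the Fermi level sits at midgap.
Step 2: Ef = Eg / 2 = 0.513 / 2 = 0.2565 eV

0.2565


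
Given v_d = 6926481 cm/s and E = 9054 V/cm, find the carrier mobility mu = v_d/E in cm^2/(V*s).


Step 1: mu = v_d / E
Step 2: mu = 6926481 / 9054
Step 3: mu = 765.02 cm^2/(V*s)

765.02


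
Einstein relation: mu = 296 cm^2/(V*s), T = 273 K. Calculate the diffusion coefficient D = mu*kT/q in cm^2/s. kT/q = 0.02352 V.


Step 1: D = mu * (kT/q)
Step 2: D = 296 * 0.02352
Step 3: D = 6.96 cm^2/s

6.96


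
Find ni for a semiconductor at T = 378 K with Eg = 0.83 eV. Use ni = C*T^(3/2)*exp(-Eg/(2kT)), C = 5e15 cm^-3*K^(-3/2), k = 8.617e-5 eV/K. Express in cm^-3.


Step 1: Compute kT = 8.617e-5 * 378 = 0.03257226 eV
Step 2: Exponent = -Eg/(2kT) = -0.83/(2*0.03257226) = -12.74090
Step 3: T^(3/2) = 378^1.5 = 7349.16
Step 4: ni = 5e15 * 7349.16 * exp(-12.74090) = 1.08e+14 cm^-3

1.08e+14


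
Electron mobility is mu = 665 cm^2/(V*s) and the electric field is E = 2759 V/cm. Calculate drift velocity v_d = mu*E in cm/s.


Step 1: v_d = mu * E
Step 2: v_d = 665 * 2759 = 1834735
Step 3: v_d = 1.83e+06 cm/s

1.83e+06


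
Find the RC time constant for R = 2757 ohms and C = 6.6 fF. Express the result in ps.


Step 1: tau = R * C
Step 2: tau = 2757 * 6.6 fF = 2757 * 6.6e-15 F
Step 3: tau = 1.81962e-11 s = 18.1962 ps

18.1962


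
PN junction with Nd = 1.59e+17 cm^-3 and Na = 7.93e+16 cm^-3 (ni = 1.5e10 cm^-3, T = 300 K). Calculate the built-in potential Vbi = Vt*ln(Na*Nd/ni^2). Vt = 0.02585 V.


Step 1: Compute Na*Nd/ni^2 = 7.93e+16 * 1.59e+17 / (1.5e10)^2 = 5.6039e+13
Step 2: ln(5.6039e+13) = 31.6571
Step 3: Vbi = 0.02585 * 31.6571 = 0.818 V

0.818


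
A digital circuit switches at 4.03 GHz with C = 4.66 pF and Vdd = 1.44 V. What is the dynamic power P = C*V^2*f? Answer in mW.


Step 1: V^2 = 1.44^2 = 2.0736 V^2
Step 2: P = C*V^2*f = 4.66e-12 F * 2.0736 * 4.03e9 Hz
Step 3: P = 3.894179328e-02 W
Step 4: P = 38.942 mW

38.942


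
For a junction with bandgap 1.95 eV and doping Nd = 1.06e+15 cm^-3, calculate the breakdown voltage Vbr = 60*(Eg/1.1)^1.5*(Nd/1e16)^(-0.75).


Step 1: Eg/1.1 = 1.95/1.1 = 1.772727
Step 2: (Eg/1.1)^1.5 = 1.772727^1.5 = 2.360276
Step 3: (Nd/1e16)^(-0.75) = (0.106)^(-0.75) = 5.382953
Step 4: Vbr = 60 * 2.360276 * 5.382953 = 762.3 V

762.3


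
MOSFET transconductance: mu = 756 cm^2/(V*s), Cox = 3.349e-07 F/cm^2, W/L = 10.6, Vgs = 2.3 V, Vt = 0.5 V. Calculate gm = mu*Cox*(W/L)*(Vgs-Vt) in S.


Step 1: Vov = Vgs - Vt = 2.3 - 0.5 = 1.8 V
Step 2: gm = mu * Cox * (W/L) * Vov
Step 3: gm = 756 * 3.349e-07 * 10.6 * 1.8 = 4.83e-03 S

4.83e-03


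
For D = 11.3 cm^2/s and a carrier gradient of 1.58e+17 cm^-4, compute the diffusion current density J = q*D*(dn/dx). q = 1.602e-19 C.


Step 1: J = q * D * (dn/dx)
Step 2: J = 1.602e-19 * 11.3 * 1.58e+17
Step 3: J = 2.86e-01 A/cm^2

2.86e-01


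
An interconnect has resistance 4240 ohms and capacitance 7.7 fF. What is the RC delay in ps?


Step 1: tau = R * C
Step 2: tau = 4240 * 7.7 fF = 4240 * 7.7e-15 F
Step 3: tau = 3.2648e-11 s = 32.648 ps

32.648


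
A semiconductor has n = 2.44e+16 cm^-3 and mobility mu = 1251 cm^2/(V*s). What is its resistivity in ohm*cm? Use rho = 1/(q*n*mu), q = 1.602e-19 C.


Step 1: sigma = q * n * mu = 1.602e-19 * 2.44e+16 * 1251 = 4.89001e+00 S/cm
Step 2: rho = 1 / sigma = 1 / 4.89001e+00 = 0.2045 ohm*cm

0.2045


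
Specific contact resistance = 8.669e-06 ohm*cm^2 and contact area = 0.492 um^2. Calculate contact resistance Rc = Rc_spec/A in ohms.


Step 1: Convert area to cm^2: 0.492 um^2 = 4.9200e-09 cm^2
Step 2: Rc = Rc_spec / A = 8.669e-06 / 4.9200e-09
Step 3: Rc = 1.76e+03 ohms

1.76e+03


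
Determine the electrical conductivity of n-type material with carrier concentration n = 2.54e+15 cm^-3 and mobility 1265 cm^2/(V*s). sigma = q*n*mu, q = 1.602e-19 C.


Step 1: sigma = q * n * mu
Step 2: sigma = 1.602e-19 * 2.54e+15 * 1265
Step 3: sigma = 5.147e-01 S/cm

5.147e-01


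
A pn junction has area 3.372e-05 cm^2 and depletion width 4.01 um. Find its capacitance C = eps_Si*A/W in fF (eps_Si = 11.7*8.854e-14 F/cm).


Step 1: eps_Si = 11.7 * 8.854e-14 = 1.035918e-12 F/cm
Step 2: W in cm = 4.01 * 1e-4 = 4.01e-04 cm
Step 3: C = 1.035918e-12 * 3.372e-05 / 4.01e-04 = 8.711011e-14 F
Step 4: C = 87.11 fF

87.11


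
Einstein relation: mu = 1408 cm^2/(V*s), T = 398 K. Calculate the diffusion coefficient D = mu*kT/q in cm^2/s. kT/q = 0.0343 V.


Step 1: D = mu * (kT/q)
Step 2: D = 1408 * 0.0343
Step 3: D = 48.29 cm^2/s

48.29


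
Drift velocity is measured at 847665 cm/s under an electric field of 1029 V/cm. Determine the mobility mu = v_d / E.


Step 1: mu = v_d / E
Step 2: mu = 847665 / 1029
Step 3: mu = 823.78 cm^2/(V*s)

823.78


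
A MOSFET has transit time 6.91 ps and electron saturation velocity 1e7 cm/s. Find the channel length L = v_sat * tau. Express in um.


Step 1: tau in seconds = 6.91 ps * 1e-12 = 6.9100e-12 s
Step 2: L = v_sat * tau = 1e7 * 6.9100e-12 = 6.9100e-05 cm
Step 3: L in um = 6.9100e-05 * 1e4 = 0.691 um

0.691


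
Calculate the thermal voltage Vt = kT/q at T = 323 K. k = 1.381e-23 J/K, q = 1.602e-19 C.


Step 1: kT = 1.381e-23 * 323 = 4.46063e-21 J
Step 2: Vt = kT/q = 4.46063e-21 / 1.602e-19
Step 3: Vt = 0.02784 V

0.02784


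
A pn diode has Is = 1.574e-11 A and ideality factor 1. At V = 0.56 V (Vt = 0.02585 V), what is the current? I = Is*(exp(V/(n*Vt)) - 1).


Step 1: V/(n*Vt) = 0.56/(1*0.02585) = 21.6634
Step 2: exp(21.6634) = 2.5603e+09
Step 3: I = 1.574e-11 * (2.5603e+09 - 1) = 4.03e-02 A

4.03e-02


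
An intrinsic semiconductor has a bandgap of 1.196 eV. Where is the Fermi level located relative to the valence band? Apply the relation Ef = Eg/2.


Step 1: For an intrinsic semiconductor, the Fermi level sits at midgap.
Step 2: Ef = Eg / 2 = 1.196 / 2 = 0.598 eV

0.598


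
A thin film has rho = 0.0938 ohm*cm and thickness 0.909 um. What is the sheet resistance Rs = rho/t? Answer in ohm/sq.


Step 1: Convert thickness to cm: t = 0.909 um = 9.0900e-05 cm
Step 2: Rs = rho / t = 0.0938 / 9.0900e-05
Step 3: Rs = 1031.9 ohm/sq

1031.9


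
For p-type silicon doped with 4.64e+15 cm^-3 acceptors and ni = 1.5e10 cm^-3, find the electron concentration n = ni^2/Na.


Step 1: Majority hole concentration p ≈ Na = 4.64e+15 cm^-3
Step 2: n = ni^2 / Na = (1.5e10)^2 / 4.64e+15
Step 3: n = 4.85e+04 cm^-3

4.85e+04


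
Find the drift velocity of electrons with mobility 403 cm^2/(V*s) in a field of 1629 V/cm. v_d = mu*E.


Step 1: v_d = mu * E
Step 2: v_d = 403 * 1629 = 656487
Step 3: v_d = 6.56e+05 cm/s

6.56e+05


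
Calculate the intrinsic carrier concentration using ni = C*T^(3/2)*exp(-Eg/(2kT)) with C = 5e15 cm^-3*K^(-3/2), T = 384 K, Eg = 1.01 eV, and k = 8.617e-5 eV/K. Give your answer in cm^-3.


Step 1: Compute kT = 8.617e-5 * 384 = 0.03308928 eV
Step 2: Exponent = -Eg/(2kT) = -1.01/(2*0.03308928) = -15.26174
Step 3: T^(3/2) = 384^1.5 = 7524.83
Step 4: ni = 5e15 * 7524.83 * exp(-15.26174) = 8.86e+12 cm^-3

8.86e+12


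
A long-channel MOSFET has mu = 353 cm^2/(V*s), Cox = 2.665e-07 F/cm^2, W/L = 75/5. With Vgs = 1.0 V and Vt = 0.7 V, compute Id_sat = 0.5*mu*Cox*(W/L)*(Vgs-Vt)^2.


Step 1: Overdrive voltage Vov = Vgs - Vt = 1.0 - 0.7 = 0.3 V
Step 2: W/L = 75/5 = 15
Step 3: Id = 0.5 * 353 * 2.665e-07 * 15 * 0.3^2
Step 4: Id = 6.35e-05 A

6.35e-05


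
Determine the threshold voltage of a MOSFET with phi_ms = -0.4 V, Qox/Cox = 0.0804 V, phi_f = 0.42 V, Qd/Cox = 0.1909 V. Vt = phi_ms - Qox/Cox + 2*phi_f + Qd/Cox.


Step 1: Vt = phi_ms - Qox/Cox + 2*phi_f + Qd/Cox
Step 2: Vt = -0.4 - 0.0804 + 2*0.42 + 0.1909
Step 3: Vt = -0.4 - 0.0804 + 0.84 + 0.1909
Step 4: Vt = 0.5505 V

0.5505


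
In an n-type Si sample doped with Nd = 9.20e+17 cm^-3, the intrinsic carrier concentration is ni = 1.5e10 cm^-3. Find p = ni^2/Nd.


Step 1: Since Nd >> ni, n ≈ Nd = 9.20e+17 cm^-3
Step 2: p = ni^2 / n = (1.5e10)^2 / 9.20e+17
Step 3: p = 2.25e20 / 9.20e+17 = 2.45e+02 cm^-3

2.45e+02


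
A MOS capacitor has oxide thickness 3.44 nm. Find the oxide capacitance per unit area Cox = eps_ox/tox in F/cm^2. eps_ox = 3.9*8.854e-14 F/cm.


Step 1: eps_ox = 3.9 * 8.854e-14 = 3.45306e-13 F/cm
Step 2: tox in cm = 3.44 nm * 1e-7 = 3.4400e-07 cm
Step 3: Cox = 3.45306e-13 / 3.4400e-07 = 1.00e-06 F/cm^2

1.00e-06


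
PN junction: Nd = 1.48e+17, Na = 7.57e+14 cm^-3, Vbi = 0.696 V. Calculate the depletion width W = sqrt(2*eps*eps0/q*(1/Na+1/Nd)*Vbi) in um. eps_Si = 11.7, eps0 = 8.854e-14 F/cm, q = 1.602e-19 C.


Step 1: 1/Na + 1/Nd = 1/7.57e+14 + 1/1.48e+17 = 1.32776e-15
Step 2: 2*eps*eps0/q = 2*11.7*8.854e-14/1.602e-19 = 1.293281e+07
Step 3: W^2 = 1.293281e+07 * 1.32776e-15 * 0.696 = 1.19515e-08
Step 4: W = sqrt(1.19515e-08) = 1.093e-04 cm = 1.093 um

1.093


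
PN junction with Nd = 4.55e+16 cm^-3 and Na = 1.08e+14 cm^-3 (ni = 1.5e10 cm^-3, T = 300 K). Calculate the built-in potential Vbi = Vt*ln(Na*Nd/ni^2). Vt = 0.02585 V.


Step 1: Compute Na*Nd/ni^2 = 1.08e+14 * 4.55e+16 / (1.5e10)^2 = 2.1840e+10
Step 2: ln(2.1840e+10) = 23.8070
Step 3: Vbi = 0.02585 * 23.8070 = 0.615 V

0.615


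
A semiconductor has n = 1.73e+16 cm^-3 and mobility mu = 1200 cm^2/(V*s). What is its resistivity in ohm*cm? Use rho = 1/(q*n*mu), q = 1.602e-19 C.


Step 1: sigma = q * n * mu = 1.602e-19 * 1.73e+16 * 1200 = 3.32575e+00 S/cm
Step 2: rho = 1 / sigma = 1 / 3.32575e+00 = 0.3007 ohm*cm

0.3007


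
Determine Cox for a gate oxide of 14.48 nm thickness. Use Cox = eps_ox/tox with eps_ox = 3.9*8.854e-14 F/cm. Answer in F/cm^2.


Step 1: eps_ox = 3.9 * 8.854e-14 = 3.45306e-13 F/cm
Step 2: tox in cm = 14.48 nm * 1e-7 = 1.4480e-06 cm
Step 3: Cox = 3.45306e-13 / 1.4480e-06 = 2.38e-07 F/cm^2

2.38e-07


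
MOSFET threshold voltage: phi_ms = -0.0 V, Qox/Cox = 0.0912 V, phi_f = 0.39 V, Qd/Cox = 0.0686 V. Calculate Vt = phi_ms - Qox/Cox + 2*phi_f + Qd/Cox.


Step 1: Vt = phi_ms - Qox/Cox + 2*phi_f + Qd/Cox
Step 2: Vt = -0.0 - 0.0912 + 2*0.39 + 0.0686
Step 3: Vt = -0.0 - 0.0912 + 0.78 + 0.0686
Step 4: Vt = 0.7574 V

0.7574


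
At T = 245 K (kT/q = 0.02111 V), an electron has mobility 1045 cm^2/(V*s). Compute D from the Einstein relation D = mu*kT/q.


Step 1: D = mu * (kT/q)
Step 2: D = 1045 * 0.02111
Step 3: D = 22.06 cm^2/s

22.06


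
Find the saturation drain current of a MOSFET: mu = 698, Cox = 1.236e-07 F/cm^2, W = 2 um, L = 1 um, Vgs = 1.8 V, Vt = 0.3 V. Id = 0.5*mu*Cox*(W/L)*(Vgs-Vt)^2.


Step 1: Overdrive voltage Vov = Vgs - Vt = 1.8 - 0.3 = 1.5 V
Step 2: W/L = 2/1 = 2
Step 3: Id = 0.5 * 698 * 1.236e-07 * 2 * 1.5^2
Step 4: Id = 1.94e-04 A

1.94e-04


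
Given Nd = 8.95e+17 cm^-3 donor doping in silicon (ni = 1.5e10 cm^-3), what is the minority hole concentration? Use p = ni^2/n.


Step 1: Since Nd >> ni, n ≈ Nd = 8.95e+17 cm^-3
Step 2: p = ni^2 / n = (1.5e10)^2 / 8.95e+17
Step 3: p = 2.25e20 / 8.95e+17 = 2.51e+02 cm^-3

2.51e+02


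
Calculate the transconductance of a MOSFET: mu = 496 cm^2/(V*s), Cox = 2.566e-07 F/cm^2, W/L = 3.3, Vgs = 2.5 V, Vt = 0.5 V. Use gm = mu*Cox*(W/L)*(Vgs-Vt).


Step 1: Vov = Vgs - Vt = 2.5 - 0.5 = 2.0 V
Step 2: gm = mu * Cox * (W/L) * Vov
Step 3: gm = 496 * 2.566e-07 * 3.3 * 2.0 = 8.40e-04 S

8.40e-04


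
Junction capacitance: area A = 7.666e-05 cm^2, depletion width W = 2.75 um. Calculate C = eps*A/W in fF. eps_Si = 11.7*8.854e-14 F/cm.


Step 1: eps_Si = 11.7 * 8.854e-14 = 1.035918e-12 F/cm
Step 2: W in cm = 2.75 * 1e-4 = 2.75e-04 cm
Step 3: C = 1.035918e-12 * 7.666e-05 / 2.75e-04 = 2.887763e-13 F
Step 4: C = 288.78 fF

288.78


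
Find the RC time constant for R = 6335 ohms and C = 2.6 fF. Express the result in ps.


Step 1: tau = R * C
Step 2: tau = 6335 * 2.6 fF = 6335 * 2.6e-15 F
Step 3: tau = 1.6471e-11 s = 16.471 ps

16.471


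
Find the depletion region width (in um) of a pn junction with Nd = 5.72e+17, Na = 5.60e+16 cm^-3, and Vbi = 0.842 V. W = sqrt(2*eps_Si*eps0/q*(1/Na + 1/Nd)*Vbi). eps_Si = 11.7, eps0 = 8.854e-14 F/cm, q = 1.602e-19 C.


Step 1: 1/Na + 1/Nd = 1/5.60e+16 + 1/5.72e+17 = 1.96054e-17
Step 2: 2*eps*eps0/q = 2*11.7*8.854e-14/1.602e-19 = 1.293281e+07
Step 3: W^2 = 1.293281e+07 * 1.96054e-17 * 0.842 = 2.13492e-10
Step 4: W = sqrt(2.13492e-10) = 1.461e-05 cm = 0.1461 um

0.1461


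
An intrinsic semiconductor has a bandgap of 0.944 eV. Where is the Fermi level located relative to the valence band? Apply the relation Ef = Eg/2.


Step 1: For an intrinsic semiconductor, the Fermi level sits at midgap.
Step 2: Ef = Eg / 2 = 0.944 / 2 = 0.472 eV

0.472


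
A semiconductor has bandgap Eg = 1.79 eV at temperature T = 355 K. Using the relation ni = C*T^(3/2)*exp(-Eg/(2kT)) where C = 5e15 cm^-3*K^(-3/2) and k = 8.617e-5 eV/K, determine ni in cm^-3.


Step 1: Compute kT = 8.617e-5 * 355 = 0.03059035 eV
Step 2: Exponent = -Eg/(2kT) = -1.79/(2*0.03059035) = -29.25759
Step 3: T^(3/2) = 355^1.5 = 6688.71
Step 4: ni = 5e15 * 6688.71 * exp(-29.25759) = 6.58e+06 cm^-3

6.58e+06


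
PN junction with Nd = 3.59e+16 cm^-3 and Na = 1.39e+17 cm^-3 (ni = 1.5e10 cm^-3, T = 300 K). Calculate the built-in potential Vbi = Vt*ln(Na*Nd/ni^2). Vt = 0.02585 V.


Step 1: Compute Na*Nd/ni^2 = 1.39e+17 * 3.59e+16 / (1.5e10)^2 = 2.2178e+13
Step 2: ln(2.2178e+13) = 30.7301
Step 3: Vbi = 0.02585 * 30.7301 = 0.794 V

0.794


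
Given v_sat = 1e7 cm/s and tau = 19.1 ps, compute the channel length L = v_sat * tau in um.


Step 1: tau in seconds = 19.1 ps * 1e-12 = 1.9100e-11 s
Step 2: L = v_sat * tau = 1e7 * 1.9100e-11 = 1.9100e-04 cm
Step 3: L in um = 1.9100e-04 * 1e4 = 1.91 um

1.91


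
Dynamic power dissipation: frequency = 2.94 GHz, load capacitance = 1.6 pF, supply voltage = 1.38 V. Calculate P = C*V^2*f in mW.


Step 1: V^2 = 1.38^2 = 1.9044 V^2
Step 2: P = C*V^2*f = 1.6e-12 F * 1.9044 * 2.94e9 Hz
Step 3: P = 8.9582976e-03 W
Step 4: P = 8.958 mW

8.958


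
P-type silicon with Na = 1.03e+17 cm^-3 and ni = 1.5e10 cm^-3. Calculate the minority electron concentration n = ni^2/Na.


Step 1: Majority hole concentration p ≈ Na = 1.03e+17 cm^-3
Step 2: n = ni^2 / Na = (1.5e10)^2 / 1.03e+17
Step 3: n = 2.18e+03 cm^-3

2.18e+03


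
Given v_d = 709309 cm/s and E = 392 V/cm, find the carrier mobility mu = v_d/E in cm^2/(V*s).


Step 1: mu = v_d / E
Step 2: mu = 709309 / 392
Step 3: mu = 1809.46 cm^2/(V*s)

1809.46


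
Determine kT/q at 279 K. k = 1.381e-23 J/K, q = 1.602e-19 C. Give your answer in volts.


Step 1: kT = 1.381e-23 * 279 = 3.85299e-21 J
Step 2: Vt = kT/q = 3.85299e-21 / 1.602e-19
Step 3: Vt = 0.02405 V

0.02405


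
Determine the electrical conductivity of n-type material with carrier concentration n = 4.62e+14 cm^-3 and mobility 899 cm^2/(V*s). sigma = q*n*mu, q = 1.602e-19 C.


Step 1: sigma = q * n * mu
Step 2: sigma = 1.602e-19 * 4.62e+14 * 899
Step 3: sigma = 6.654e-02 S/cm

6.654e-02


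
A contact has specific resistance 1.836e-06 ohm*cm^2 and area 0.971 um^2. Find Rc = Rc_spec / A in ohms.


Step 1: Convert area to cm^2: 0.971 um^2 = 9.7100e-09 cm^2
Step 2: Rc = Rc_spec / A = 1.836e-06 / 9.7100e-09
Step 3: Rc = 1.89e+02 ohms

1.89e+02


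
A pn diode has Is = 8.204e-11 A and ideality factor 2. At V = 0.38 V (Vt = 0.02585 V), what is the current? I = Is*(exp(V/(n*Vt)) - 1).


Step 1: V/(n*Vt) = 0.38/(2*0.02585) = 7.3501
Step 2: exp(7.3501) = 1.5564e+03
Step 3: I = 8.204e-11 * (1.5564e+03 - 1) = 1.28e-07 A

1.28e-07


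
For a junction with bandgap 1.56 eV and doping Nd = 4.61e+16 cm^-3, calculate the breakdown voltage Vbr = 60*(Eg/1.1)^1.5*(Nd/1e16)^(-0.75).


Step 1: Eg/1.1 = 1.56/1.1 = 1.418182
Step 2: (Eg/1.1)^1.5 = 1.418182^1.5 = 1.688877
Step 3: (Nd/1e16)^(-0.75) = (4.61)^(-0.75) = 0.317852
Step 4: Vbr = 60 * 1.688877 * 0.317852 = 32.2 V

32.2


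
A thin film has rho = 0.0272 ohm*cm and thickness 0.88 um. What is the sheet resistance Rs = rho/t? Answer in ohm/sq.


Step 1: Convert thickness to cm: t = 0.88 um = 8.8000e-05 cm
Step 2: Rs = rho / t = 0.0272 / 8.8000e-05
Step 3: Rs = 309.1 ohm/sq

309.1


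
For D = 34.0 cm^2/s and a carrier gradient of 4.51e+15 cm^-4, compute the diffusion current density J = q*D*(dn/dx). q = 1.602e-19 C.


Step 1: J = q * D * (dn/dx)
Step 2: J = 1.602e-19 * 34.0 * 4.51e+15
Step 3: J = 2.46e-02 A/cm^2

2.46e-02


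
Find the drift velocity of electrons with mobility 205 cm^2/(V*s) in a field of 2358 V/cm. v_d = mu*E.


Step 1: v_d = mu * E
Step 2: v_d = 205 * 2358 = 483390
Step 3: v_d = 4.83e+05 cm/s

4.83e+05


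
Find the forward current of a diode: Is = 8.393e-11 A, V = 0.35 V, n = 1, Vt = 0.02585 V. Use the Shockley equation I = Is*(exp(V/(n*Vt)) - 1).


Step 1: V/(n*Vt) = 0.35/(1*0.02585) = 13.5397
Step 2: exp(13.5397) = 7.5896e+05
Step 3: I = 8.393e-11 * (7.5896e+05 - 1) = 6.37e-05 A

6.37e-05


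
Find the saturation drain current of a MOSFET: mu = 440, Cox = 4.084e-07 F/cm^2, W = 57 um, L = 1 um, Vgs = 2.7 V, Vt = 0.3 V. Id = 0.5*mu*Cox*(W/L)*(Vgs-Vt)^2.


Step 1: Overdrive voltage Vov = Vgs - Vt = 2.7 - 0.3 = 2.4 V
Step 2: W/L = 57/1 = 57
Step 3: Id = 0.5 * 440 * 4.084e-07 * 57 * 2.4^2
Step 4: Id = 2.95e-02 A

2.95e-02


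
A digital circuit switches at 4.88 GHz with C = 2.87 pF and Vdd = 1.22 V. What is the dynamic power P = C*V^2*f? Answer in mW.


Step 1: V^2 = 1.22^2 = 1.4884 V^2
Step 2: P = C*V^2*f = 2.87e-12 F * 1.4884 * 4.88e9 Hz
Step 3: P = 2.084593504e-02 W
Step 4: P = 20.846 mW

20.846


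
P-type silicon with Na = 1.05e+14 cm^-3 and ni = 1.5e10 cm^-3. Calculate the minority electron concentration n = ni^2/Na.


Step 1: Majority hole concentration p ≈ Na = 1.05e+14 cm^-3
Step 2: n = ni^2 / Na = (1.5e10)^2 / 1.05e+14
Step 3: n = 2.14e+06 cm^-3

2.14e+06


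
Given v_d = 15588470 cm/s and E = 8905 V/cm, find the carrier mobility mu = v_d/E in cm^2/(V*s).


Step 1: mu = v_d / E
Step 2: mu = 15588470 / 8905
Step 3: mu = 1750.53 cm^2/(V*s)

1750.53


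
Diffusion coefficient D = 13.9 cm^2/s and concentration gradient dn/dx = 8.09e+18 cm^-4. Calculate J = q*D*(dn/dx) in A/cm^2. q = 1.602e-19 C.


Step 1: J = q * D * (dn/dx)
Step 2: J = 1.602e-19 * 13.9 * 8.09e+18
Step 3: J = 1.80e+01 A/cm^2

1.80e+01


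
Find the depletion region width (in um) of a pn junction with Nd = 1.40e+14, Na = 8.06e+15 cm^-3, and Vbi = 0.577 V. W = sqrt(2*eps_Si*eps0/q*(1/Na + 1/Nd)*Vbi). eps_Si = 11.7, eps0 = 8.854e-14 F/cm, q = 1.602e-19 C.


Step 1: 1/Na + 1/Nd = 1/8.06e+15 + 1/1.40e+14 = 7.26693e-15
Step 2: 2*eps*eps0/q = 2*11.7*8.854e-14/1.602e-19 = 1.293281e+07
Step 3: W^2 = 1.293281e+07 * 7.26693e-15 * 0.577 = 5.42275e-08
Step 4: W = sqrt(5.42275e-08) = 2.329e-04 cm = 2.329 um

2.329


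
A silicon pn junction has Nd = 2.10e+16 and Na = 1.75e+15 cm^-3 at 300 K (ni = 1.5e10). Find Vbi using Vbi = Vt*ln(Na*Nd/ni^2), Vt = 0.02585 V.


Step 1: Compute Na*Nd/ni^2 = 1.75e+15 * 2.10e+16 / (1.5e10)^2 = 1.6333e+11
Step 2: ln(1.6333e+11) = 25.8190
Step 3: Vbi = 0.02585 * 25.8190 = 0.667 V

0.667


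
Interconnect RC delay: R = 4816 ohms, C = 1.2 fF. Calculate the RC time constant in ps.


Step 1: tau = R * C
Step 2: tau = 4816 * 1.2 fF = 4816 * 1.2e-15 F
Step 3: tau = 5.7792e-12 s = 5.7792 ps

5.7792


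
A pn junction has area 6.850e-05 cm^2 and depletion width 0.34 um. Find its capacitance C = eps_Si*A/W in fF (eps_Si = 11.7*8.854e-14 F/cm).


Step 1: eps_Si = 11.7 * 8.854e-14 = 1.035918e-12 F/cm
Step 2: W in cm = 0.34 * 1e-4 = 3.40e-05 cm
Step 3: C = 1.035918e-12 * 6.850e-05 / 3.40e-05 = 2.087070e-12 F
Step 4: C = 2087.07 fF

2087.07


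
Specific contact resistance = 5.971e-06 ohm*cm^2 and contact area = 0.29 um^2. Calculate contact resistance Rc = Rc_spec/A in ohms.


Step 1: Convert area to cm^2: 0.29 um^2 = 2.9000e-09 cm^2
Step 2: Rc = Rc_spec / A = 5.971e-06 / 2.9000e-09
Step 3: Rc = 2.06e+03 ohms

2.06e+03


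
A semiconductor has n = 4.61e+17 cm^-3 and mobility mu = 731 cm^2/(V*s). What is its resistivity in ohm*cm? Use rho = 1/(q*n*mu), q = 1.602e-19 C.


Step 1: sigma = q * n * mu = 1.602e-19 * 4.61e+17 * 731 = 5.39860e+01 S/cm
Step 2: rho = 1 / sigma = 1 / 5.39860e+01 = 0.01852 ohm*cm

0.01852


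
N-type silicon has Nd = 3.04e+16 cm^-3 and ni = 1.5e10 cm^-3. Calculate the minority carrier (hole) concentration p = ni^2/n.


Step 1: Since Nd >> ni, n ≈ Nd = 3.04e+16 cm^-3
Step 2: p = ni^2 / n = (1.5e10)^2 / 3.04e+16
Step 3: p = 2.25e20 / 3.04e+16 = 7.40e+03 cm^-3

7.40e+03


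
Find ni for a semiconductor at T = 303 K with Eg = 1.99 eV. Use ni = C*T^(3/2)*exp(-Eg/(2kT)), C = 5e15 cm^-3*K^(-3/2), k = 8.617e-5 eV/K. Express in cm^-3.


Step 1: Compute kT = 8.617e-5 * 303 = 0.02610951 eV
Step 2: Exponent = -Eg/(2kT) = -1.99/(2*0.02610951) = -38.10872
Step 3: T^(3/2) = 303^1.5 = 5274.29
Step 4: ni = 5e15 * 5274.29 * exp(-38.10872) = 7.43e+02 cm^-3

7.43e+02


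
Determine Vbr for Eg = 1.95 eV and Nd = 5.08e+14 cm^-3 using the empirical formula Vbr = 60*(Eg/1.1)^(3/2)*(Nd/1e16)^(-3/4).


Step 1: Eg/1.1 = 1.95/1.1 = 1.772727
Step 2: (Eg/1.1)^1.5 = 1.772727^1.5 = 2.360276
Step 3: (Nd/1e16)^(-0.75) = (0.0508)^(-0.75) = 9.345493
Step 4: Vbr = 60 * 2.360276 * 9.345493 = 1323.5 V

1323.5


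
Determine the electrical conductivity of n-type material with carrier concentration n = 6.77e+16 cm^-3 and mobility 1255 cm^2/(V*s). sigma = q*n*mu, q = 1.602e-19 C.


Step 1: sigma = q * n * mu
Step 2: sigma = 1.602e-19 * 6.77e+16 * 1255
Step 3: sigma = 1.361e+01 S/cm

1.361e+01


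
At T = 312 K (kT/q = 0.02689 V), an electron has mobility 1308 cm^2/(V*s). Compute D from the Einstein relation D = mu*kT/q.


Step 1: D = mu * (kT/q)
Step 2: D = 1308 * 0.02689
Step 3: D = 35.17 cm^2/s

35.17


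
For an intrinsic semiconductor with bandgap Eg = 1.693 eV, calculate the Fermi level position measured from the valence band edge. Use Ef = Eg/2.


Step 1: For an intrinsic semiconductor, the Fermi level sits at midgap.
Step 2: Ef = Eg / 2 = 1.693 / 2 = 0.8465 eV

0.8465


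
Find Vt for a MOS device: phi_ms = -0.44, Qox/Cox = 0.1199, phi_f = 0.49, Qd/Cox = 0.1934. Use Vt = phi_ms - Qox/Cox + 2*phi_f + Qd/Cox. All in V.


Step 1: Vt = phi_ms - Qox/Cox + 2*phi_f + Qd/Cox
Step 2: Vt = -0.44 - 0.1199 + 2*0.49 + 0.1934
Step 3: Vt = -0.44 - 0.1199 + 0.98 + 0.1934
Step 4: Vt = 0.6135 V

0.6135


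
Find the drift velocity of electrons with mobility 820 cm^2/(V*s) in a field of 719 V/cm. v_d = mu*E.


Step 1: v_d = mu * E
Step 2: v_d = 820 * 719 = 589580
Step 3: v_d = 5.90e+05 cm/s

5.90e+05


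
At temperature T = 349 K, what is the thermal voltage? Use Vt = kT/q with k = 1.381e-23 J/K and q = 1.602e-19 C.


Step 1: kT = 1.381e-23 * 349 = 4.81969e-21 J
Step 2: Vt = kT/q = 4.81969e-21 / 1.602e-19
Step 3: Vt = 0.03009 V

0.03009


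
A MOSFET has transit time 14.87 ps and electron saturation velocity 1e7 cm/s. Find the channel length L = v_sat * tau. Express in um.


Step 1: tau in seconds = 14.87 ps * 1e-12 = 1.4870e-11 s
Step 2: L = v_sat * tau = 1e7 * 1.4870e-11 = 1.4870e-04 cm
Step 3: L in um = 1.4870e-04 * 1e4 = 1.487 um

1.487


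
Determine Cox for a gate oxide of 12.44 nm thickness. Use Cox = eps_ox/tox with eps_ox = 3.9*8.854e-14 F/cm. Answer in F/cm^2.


Step 1: eps_ox = 3.9 * 8.854e-14 = 3.45306e-13 F/cm
Step 2: tox in cm = 12.44 nm * 1e-7 = 1.2440e-06 cm
Step 3: Cox = 3.45306e-13 / 1.2440e-06 = 2.78e-07 F/cm^2

2.78e-07


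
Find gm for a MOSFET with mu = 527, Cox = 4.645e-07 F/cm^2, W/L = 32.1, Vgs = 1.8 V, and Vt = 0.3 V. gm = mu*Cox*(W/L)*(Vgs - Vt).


Step 1: Vov = Vgs - Vt = 1.8 - 0.3 = 1.5 V
Step 2: gm = mu * Cox * (W/L) * Vov
Step 3: gm = 527 * 4.645e-07 * 32.1 * 1.5 = 1.18e-02 S

1.18e-02


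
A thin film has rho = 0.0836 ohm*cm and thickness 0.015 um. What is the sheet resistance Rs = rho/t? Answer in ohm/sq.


Step 1: Convert thickness to cm: t = 0.015 um = 1.5000e-06 cm
Step 2: Rs = rho / t = 0.0836 / 1.5000e-06
Step 3: Rs = 55733.3 ohm/sq

55733.3


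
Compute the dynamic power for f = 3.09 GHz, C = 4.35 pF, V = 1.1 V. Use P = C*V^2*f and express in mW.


Step 1: V^2 = 1.1^2 = 1.21 V^2
Step 2: P = C*V^2*f = 4.35e-12 F * 1.21 * 3.09e9 Hz
Step 3: P = 1.6264215e-02 W
Step 4: P = 16.264 mW

16.264


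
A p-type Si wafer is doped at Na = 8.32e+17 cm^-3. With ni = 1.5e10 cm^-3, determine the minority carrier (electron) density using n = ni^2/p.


Step 1: Majority hole concentration p ≈ Na = 8.32e+17 cm^-3
Step 2: n = ni^2 / Na = (1.5e10)^2 / 8.32e+17
Step 3: n = 2.70e+02 cm^-3

2.70e+02


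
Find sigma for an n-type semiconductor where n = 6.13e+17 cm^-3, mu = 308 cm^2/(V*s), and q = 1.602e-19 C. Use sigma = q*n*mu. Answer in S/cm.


Step 1: sigma = q * n * mu
Step 2: sigma = 1.602e-19 * 6.13e+17 * 308
Step 3: sigma = 3.025e+01 S/cm

3.025e+01


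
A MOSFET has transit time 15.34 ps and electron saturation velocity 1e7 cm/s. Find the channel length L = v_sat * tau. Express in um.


Step 1: tau in seconds = 15.34 ps * 1e-12 = 1.5340e-11 s
Step 2: L = v_sat * tau = 1e7 * 1.5340e-11 = 1.5340e-04 cm
Step 3: L in um = 1.5340e-04 * 1e4 = 1.534 um

1.534


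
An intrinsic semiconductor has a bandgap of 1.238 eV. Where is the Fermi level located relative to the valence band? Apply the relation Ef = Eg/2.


Step 1: For an intrinsic semiconductor, the Fermi level sits at midgap.
Step 2: Ef = Eg / 2 = 1.238 / 2 = 0.619 eV

0.619


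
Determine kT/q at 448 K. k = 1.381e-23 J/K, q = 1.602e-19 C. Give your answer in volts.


Step 1: kT = 1.381e-23 * 448 = 6.18688e-21 J
Step 2: Vt = kT/q = 6.18688e-21 / 1.602e-19
Step 3: Vt = 0.03862 V

0.03862


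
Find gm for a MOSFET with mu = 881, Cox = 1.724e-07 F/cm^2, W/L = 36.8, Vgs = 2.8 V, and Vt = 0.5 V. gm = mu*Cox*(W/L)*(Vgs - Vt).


Step 1: Vov = Vgs - Vt = 2.8 - 0.5 = 2.3 V
Step 2: gm = mu * Cox * (W/L) * Vov
Step 3: gm = 881 * 1.724e-07 * 36.8 * 2.3 = 1.29e-02 S

1.29e-02


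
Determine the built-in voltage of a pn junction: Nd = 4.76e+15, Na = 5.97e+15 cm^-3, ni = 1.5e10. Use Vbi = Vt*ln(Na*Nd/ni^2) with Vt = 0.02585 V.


Step 1: Compute Na*Nd/ni^2 = 5.97e+15 * 4.76e+15 / (1.5e10)^2 = 1.2630e+11
Step 2: ln(1.2630e+11) = 25.5619
Step 3: Vbi = 0.02585 * 25.5619 = 0.661 V

0.661


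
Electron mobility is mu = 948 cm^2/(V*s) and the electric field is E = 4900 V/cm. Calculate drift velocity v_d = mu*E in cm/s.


Step 1: v_d = mu * E
Step 2: v_d = 948 * 4900 = 4645200
Step 3: v_d = 4.65e+06 cm/s

4.65e+06


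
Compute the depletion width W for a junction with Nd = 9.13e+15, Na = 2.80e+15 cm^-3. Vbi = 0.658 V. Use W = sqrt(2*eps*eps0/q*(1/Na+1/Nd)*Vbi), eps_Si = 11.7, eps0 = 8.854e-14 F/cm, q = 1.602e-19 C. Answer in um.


Step 1: 1/Na + 1/Nd = 1/2.80e+15 + 1/9.13e+15 = 4.66672e-16
Step 2: 2*eps*eps0/q = 2*11.7*8.854e-14/1.602e-19 = 1.293281e+07
Step 3: W^2 = 1.293281e+07 * 4.66672e-16 * 0.658 = 3.97128e-09
Step 4: W = sqrt(3.97128e-09) = 6.302e-05 cm = 0.6302 um

0.6302


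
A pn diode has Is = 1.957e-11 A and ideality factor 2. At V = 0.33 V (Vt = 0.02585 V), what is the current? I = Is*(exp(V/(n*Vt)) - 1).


Step 1: V/(n*Vt) = 0.33/(2*0.02585) = 6.3830
Step 2: exp(6.3830) = 5.9170e+02
Step 3: I = 1.957e-11 * (5.9170e+02 - 1) = 1.16e-08 A

1.16e-08


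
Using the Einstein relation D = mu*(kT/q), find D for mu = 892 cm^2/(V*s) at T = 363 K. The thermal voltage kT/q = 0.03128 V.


Step 1: D = mu * (kT/q)
Step 2: D = 892 * 0.03128
Step 3: D = 27.9 cm^2/s

27.9


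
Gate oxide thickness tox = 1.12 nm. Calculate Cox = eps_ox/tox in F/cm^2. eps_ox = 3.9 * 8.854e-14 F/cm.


Step 1: eps_ox = 3.9 * 8.854e-14 = 3.45306e-13 F/cm
Step 2: tox in cm = 1.12 nm * 1e-7 = 1.1200e-07 cm
Step 3: Cox = 3.45306e-13 / 1.1200e-07 = 3.08e-06 F/cm^2

3.08e-06


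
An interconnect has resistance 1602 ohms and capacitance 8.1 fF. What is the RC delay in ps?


Step 1: tau = R * C
Step 2: tau = 1602 * 8.1 fF = 1602 * 8.1e-15 F
Step 3: tau = 1.29762e-11 s = 12.9762 ps

12.9762


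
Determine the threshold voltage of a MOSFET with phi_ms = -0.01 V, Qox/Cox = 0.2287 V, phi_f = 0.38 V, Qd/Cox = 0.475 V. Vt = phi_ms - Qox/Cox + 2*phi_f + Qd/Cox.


Step 1: Vt = phi_ms - Qox/Cox + 2*phi_f + Qd/Cox
Step 2: Vt = -0.01 - 0.2287 + 2*0.38 + 0.475
Step 3: Vt = -0.01 - 0.2287 + 0.76 + 0.475
Step 4: Vt = 0.9963 V

0.9963


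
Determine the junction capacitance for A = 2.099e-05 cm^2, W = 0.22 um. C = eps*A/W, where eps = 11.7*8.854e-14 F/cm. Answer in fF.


Step 1: eps_Si = 11.7 * 8.854e-14 = 1.035918e-12 F/cm
Step 2: W in cm = 0.22 * 1e-4 = 2.20e-05 cm
Step 3: C = 1.035918e-12 * 2.099e-05 / 2.20e-05 = 9.883599e-13 F
Step 4: C = 988.36 fF

988.36


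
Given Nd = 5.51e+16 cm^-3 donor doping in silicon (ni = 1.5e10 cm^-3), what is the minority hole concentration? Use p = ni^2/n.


Step 1: Since Nd >> ni, n ≈ Nd = 5.51e+16 cm^-3
Step 2: p = ni^2 / n = (1.5e10)^2 / 5.51e+16
Step 3: p = 2.25e20 / 5.51e+16 = 4.08e+03 cm^-3

4.08e+03


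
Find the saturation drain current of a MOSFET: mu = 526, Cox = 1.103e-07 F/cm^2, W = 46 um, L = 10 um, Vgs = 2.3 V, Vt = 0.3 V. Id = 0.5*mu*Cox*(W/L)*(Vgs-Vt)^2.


Step 1: Overdrive voltage Vov = Vgs - Vt = 2.3 - 0.3 = 2.0 V
Step 2: W/L = 46/10 = 4.6
Step 3: Id = 0.5 * 526 * 1.103e-07 * 4.6 * 2.0^2
Step 4: Id = 5.34e-04 A

5.34e-04


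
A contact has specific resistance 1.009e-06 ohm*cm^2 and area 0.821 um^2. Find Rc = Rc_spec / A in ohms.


Step 1: Convert area to cm^2: 0.821 um^2 = 8.2100e-09 cm^2
Step 2: Rc = Rc_spec / A = 1.009e-06 / 8.2100e-09
Step 3: Rc = 1.23e+02 ohms

1.23e+02


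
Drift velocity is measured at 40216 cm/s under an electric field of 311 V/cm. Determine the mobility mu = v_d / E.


Step 1: mu = v_d / E
Step 2: mu = 40216 / 311
Step 3: mu = 129.31 cm^2/(V*s)

129.31


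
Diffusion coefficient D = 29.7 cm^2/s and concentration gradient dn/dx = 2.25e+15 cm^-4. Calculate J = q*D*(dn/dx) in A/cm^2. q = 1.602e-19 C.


Step 1: J = q * D * (dn/dx)
Step 2: J = 1.602e-19 * 29.7 * 2.25e+15
Step 3: J = 1.07e-02 A/cm^2

1.07e-02


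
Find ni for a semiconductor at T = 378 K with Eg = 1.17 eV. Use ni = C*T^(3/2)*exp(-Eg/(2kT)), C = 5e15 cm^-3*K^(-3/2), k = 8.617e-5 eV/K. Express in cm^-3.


Step 1: Compute kT = 8.617e-5 * 378 = 0.03257226 eV
Step 2: Exponent = -Eg/(2kT) = -1.17/(2*0.03257226) = -17.96007
Step 3: T^(3/2) = 378^1.5 = 7349.16
Step 4: ni = 5e15 * 7349.16 * exp(-17.96007) = 5.82e+11 cm^-3

5.82e+11


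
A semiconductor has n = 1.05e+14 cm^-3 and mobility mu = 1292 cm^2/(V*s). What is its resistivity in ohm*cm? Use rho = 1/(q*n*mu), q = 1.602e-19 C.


Step 1: sigma = q * n * mu = 1.602e-19 * 1.05e+14 * 1292 = 2.17327e-02 S/cm
Step 2: rho = 1 / sigma = 1 / 2.17327e-02 = 46.01 ohm*cm

46.01


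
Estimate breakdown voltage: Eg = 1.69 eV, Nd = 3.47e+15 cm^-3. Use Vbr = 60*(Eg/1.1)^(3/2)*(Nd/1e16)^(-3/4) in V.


Step 1: Eg/1.1 = 1.69/1.1 = 1.536364
Step 2: (Eg/1.1)^1.5 = 1.536364^1.5 = 1.904326
Step 3: (Nd/1e16)^(-0.75) = (0.347)^(-0.75) = 2.211836
Step 4: Vbr = 60 * 1.904326 * 2.211836 = 252.7 V

252.7
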